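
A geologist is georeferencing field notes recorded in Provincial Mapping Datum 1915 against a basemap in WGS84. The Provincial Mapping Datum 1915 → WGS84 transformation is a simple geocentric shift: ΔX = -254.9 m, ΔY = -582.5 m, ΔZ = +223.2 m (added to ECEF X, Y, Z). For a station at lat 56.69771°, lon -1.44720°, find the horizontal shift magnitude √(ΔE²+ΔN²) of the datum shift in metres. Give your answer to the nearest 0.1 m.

The local east axis at (φ, λ) is (−sin λ, cos λ, 0), so ΔE = −sin(-1.44720°)·(-254.9) + cos(-1.44720°)·(-582.5) = -588.75 m.
The local north axis is (−sin φ cos λ, −sin φ sin λ, cos φ), giving ΔN = 212.974 − 12.296 + 122.549 = 323.23 m.
Horizontal magnitude = √(ΔE² + ΔN²) = √((-588.75)² + 323.23²) = 671.64 m.

671.6 m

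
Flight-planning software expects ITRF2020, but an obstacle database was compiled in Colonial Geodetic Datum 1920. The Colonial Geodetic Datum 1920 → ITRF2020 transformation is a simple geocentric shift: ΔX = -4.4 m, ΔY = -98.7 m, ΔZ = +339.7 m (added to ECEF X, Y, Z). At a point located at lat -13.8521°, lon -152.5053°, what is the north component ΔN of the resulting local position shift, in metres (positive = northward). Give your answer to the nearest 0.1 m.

The local north axis is (−sin φ cos λ, −sin φ sin λ, cos φ), giving ΔN = 0.934 + 10.909 + 329.820 = 341.66 m.

ΔN = 341.7 m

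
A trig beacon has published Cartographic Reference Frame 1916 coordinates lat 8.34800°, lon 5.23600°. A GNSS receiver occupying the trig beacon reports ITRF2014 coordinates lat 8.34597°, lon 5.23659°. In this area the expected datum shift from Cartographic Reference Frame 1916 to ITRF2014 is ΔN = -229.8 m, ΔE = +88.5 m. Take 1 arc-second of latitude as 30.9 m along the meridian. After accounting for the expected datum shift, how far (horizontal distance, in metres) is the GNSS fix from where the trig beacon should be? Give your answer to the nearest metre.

Observed coordinate differences: Δφ = -0.00203°, Δλ = +0.00059°.
Converting to metres (1° lat = 111240 m, cos φ = 0.989405): observed ΔN = -225.8 m, observed ΔE = 64.9 m.
Subtracting the expected shift leaves a residual of -225.8 − (-229.8) = 4.0 m north and 64.9 − (88.5) = -23.6 m east.
Residual distance = √(4.0² + (-23.6)²) = 23.9 m.

24 m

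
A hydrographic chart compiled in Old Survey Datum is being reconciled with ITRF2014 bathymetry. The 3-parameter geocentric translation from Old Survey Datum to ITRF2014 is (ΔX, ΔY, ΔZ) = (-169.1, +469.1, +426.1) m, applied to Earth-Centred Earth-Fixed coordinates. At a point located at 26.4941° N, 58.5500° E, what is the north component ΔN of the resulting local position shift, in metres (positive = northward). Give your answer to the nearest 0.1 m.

ΔN = 242.2 m

The local north axis is (−sin φ cos λ, −sin φ sin λ, cos φ), giving ΔN = 39.359 − 178.526 + 381.351 = 242.18 m.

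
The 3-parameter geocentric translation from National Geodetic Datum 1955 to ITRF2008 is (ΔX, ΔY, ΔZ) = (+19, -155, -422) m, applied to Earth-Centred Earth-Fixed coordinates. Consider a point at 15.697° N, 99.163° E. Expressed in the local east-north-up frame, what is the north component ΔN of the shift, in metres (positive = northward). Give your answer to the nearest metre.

ΔN = -364 m

The local north axis is (−sin φ cos λ, −sin φ sin λ, cos φ), giving ΔN = 0.819 + 41.400 − 406.262 = -364.04 m.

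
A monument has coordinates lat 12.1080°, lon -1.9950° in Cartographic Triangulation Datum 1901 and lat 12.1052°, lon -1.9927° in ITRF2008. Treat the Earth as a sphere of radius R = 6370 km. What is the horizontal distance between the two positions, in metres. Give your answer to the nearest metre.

399 m

Δφ = 12.1052° − 12.1080° = -0.0028°; Δλ = -1.9927° − -1.9950° = +0.0023°.
1° along a meridian = πR/180 = 111177 m.
ΔN = Δφ × 111177 = -311.3 m; ΔE = Δλ × 111177 × cos(12.1080°) = +0.0023 × 111177 × 0.977754 = 250.0 m.
Distance = √(ΔE² + ΔN²) = √(250.0² + (-311.3)²) = 399.3 m.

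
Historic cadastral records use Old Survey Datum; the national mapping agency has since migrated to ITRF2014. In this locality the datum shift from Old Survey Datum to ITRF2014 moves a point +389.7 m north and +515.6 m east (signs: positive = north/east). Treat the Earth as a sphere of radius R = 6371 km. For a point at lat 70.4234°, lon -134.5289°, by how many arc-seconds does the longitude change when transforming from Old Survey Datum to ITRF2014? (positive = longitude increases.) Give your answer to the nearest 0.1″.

Δλ = 49.8″

At latitude 70.4234°, cos φ = 0.335067.
One radian of longitude at latitude φ spans R cos φ, so Δλ = ΔE / (R cos φ) = 515.6 / (6371000 × 0.335067) = 2.4153e-04 rad = 49.819″.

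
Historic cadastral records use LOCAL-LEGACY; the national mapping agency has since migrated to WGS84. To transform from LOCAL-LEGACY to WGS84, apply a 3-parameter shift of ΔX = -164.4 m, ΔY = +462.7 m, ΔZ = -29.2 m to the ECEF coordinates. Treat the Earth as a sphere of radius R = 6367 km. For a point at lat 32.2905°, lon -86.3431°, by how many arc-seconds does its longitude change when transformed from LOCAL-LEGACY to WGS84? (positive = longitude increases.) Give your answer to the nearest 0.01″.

Δλ = -5.16″

sin φ = 0.534212, cos φ = 0.845350, sin λ = -0.997964, cos λ = 0.063782.
East component: ΔE = −sin λ·ΔX + cos λ·ΔY = −(-0.997964)(-164.4) + (0.063782)(462.7) = -134.55 m.
1° of latitude spans πR/180 = 111125 m; at latitude φ, 1° of longitude spans that × cos φ = 93939.7 m, so Δλ = -134.55 / 93939.7 × 3600 = -5.156″.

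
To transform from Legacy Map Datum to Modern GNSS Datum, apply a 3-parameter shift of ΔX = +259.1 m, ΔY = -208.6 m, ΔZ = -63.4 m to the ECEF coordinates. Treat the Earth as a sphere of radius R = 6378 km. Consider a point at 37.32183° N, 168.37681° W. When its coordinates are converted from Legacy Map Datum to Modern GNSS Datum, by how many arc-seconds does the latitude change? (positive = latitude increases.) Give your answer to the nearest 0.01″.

Δφ = 2.52″

sin φ = 0.606291, cos φ = 0.795243, sin λ = -0.201474, cos λ = -0.979494.
North component: ΔN = −sin φ cos λ·ΔX − sin φ sin λ·ΔY + cos φ·ΔZ = −(0.606291)(-0.979494)(259.1) − (0.606291)(-0.201474)(-208.6) + (0.795243)(-63.4) = 77.97 m.
1° of latitude spans πR/180 = 111317 m, so Δφ = 77.97 / 111317 × 3600 = 2.522″.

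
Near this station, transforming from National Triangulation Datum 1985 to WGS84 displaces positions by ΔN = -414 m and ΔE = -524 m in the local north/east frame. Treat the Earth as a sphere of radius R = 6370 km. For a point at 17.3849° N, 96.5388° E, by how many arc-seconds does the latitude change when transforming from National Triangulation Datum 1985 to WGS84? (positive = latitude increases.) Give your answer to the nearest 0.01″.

On a sphere of radius R, 1 rad of latitude = R, so Δφ = ΔN / R = -414.0 / 6370000 = -6.4992e-05 rad = -13.406″.

Δφ = -13.41″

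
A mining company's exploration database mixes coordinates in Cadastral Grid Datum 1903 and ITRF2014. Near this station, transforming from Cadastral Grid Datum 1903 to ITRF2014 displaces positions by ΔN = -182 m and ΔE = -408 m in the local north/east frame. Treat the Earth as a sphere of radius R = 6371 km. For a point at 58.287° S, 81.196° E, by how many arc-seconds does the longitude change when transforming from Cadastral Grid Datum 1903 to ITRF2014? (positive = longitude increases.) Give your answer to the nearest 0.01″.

At latitude -58.287°, cos φ = 0.525665.
One radian of longitude at latitude φ spans R cos φ, so Δλ = ΔE / (R cos φ) = -408.0 / (6371000 × 0.525665) = -1.2183e-04 rad = -25.129″.

Δλ = -25.13″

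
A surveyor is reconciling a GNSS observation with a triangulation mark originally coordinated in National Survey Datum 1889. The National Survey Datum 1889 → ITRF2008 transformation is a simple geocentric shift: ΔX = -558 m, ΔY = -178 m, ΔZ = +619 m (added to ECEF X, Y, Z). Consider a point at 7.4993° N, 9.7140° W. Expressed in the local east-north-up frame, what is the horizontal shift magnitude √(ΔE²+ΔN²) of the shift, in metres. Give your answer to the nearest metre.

733 m

The local east axis at (φ, λ) is (−sin λ, cos λ, 0), so ΔE = −sin(-9.7140°)·(-558) + cos(-9.7140°)·(-178) = -269.60 m.
The local north axis is (−sin φ cos λ, −sin φ sin λ, cos φ), giving ΔN = 71.783 − 3.920 + 613.705 = 681.57 m.
Horizontal magnitude = √(ΔE² + ΔN²) = √((-269.60)² + 681.57²) = 732.95 m.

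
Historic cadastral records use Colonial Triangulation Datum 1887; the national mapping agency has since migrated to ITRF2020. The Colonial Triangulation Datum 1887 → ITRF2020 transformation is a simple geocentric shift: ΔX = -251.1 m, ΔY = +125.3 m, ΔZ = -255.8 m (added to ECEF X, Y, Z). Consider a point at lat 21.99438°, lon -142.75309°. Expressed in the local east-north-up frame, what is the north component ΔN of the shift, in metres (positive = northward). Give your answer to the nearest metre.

ΔN = -284 m

The local north axis is (−sin φ cos λ, −sin φ sin λ, cos φ), giving ΔN = -74.860 + 28.403 − 237.183 = -283.64 m.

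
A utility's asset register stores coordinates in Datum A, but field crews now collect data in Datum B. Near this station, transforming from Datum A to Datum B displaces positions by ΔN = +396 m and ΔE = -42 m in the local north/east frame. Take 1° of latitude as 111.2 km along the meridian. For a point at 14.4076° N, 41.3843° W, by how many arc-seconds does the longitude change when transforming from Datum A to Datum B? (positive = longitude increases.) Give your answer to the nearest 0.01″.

At latitude 14.4076°, cos φ = 0.968550.
1° of longitude at this latitude = 111.2 × cos φ = 107.70 km, so Δλ = -42.0 / 107702.8 = -0.0003900° = -1.404″.

Δλ = -1.40″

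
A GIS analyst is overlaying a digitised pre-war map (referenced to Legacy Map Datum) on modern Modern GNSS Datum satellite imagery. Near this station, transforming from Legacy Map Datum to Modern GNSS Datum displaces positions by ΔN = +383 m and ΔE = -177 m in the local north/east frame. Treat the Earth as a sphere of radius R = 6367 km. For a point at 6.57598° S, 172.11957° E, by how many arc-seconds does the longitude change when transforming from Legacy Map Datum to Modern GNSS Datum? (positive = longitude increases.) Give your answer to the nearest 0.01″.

At latitude -6.57598°, cos φ = 0.993421.
One radian of longitude at latitude φ spans R cos φ, so Δλ = ΔE / (R cos φ) = -177.0 / (6367000 × 0.993421) = -2.7984e-05 rad = -5.772″.

Δλ = -5.77″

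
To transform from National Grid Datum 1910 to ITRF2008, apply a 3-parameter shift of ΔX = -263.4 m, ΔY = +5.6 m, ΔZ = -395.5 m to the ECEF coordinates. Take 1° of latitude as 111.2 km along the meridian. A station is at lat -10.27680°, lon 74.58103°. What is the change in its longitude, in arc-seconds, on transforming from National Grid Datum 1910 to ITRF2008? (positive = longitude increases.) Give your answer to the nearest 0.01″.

sin φ = -0.178404, cos φ = 0.983957, sin λ = 0.964007, cos λ = 0.265875.
East component: ΔE = −sin λ·ΔX + cos λ·ΔY = −(0.964007)(-263.4) + (0.265875)(5.6) = 255.41 m.
1° of latitude spans 111200 m; at latitude φ, 1° of longitude spans that × cos φ = 109416.1 m, so Δλ = 255.41 / 109416.1 × 3600 = 8.403″.

Δλ = 8.40″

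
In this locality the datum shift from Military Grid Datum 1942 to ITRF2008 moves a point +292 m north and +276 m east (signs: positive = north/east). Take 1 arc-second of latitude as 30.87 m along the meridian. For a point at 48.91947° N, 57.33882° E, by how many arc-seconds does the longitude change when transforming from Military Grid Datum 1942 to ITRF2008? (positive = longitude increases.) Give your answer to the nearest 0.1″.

Δλ = 13.6″

At latitude 48.91947°, cos φ = 0.657119.
1″ of longitude at this latitude = 30.87 × cos φ = 20.2853 m, so Δλ = 276.0 / 20.2853 = 13.606″.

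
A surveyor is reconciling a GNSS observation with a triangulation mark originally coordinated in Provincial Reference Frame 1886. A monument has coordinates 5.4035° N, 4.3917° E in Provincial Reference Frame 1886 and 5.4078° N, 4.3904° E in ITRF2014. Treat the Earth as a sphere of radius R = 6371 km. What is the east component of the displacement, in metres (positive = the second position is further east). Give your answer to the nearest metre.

ΔE = -144 m

Δφ = 5.4078° − 5.4035° = +0.0043°; Δλ = 4.3904° − 4.3917° = -0.0013°.
1° along a meridian = πR/180 = 111195 m.
ΔN = Δφ × 111195 = 478.1 m; ΔE = Δλ × 111195 × cos(5.4035°) = -0.0013 × 111195 × 0.995556 = -143.9 m.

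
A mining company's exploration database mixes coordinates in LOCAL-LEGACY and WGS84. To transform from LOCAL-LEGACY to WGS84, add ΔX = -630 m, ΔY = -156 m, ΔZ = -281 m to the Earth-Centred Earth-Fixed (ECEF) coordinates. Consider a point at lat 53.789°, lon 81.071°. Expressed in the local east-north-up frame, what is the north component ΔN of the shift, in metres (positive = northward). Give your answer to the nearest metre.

ΔN = 37 m

At φ = 53.789°, λ = 81.071°: sin φ = 0.806847, cos φ = 0.590761, sin λ = 0.987881, cos λ = 0.155210.
ΔN = −sin φ cos λ·ΔX − sin φ sin λ·ΔY + cos φ·ΔZ = −(0.806847)(0.155210)(-630) − (0.806847)(0.987881)(-156) + (0.590761)(-281) = 37.23 m.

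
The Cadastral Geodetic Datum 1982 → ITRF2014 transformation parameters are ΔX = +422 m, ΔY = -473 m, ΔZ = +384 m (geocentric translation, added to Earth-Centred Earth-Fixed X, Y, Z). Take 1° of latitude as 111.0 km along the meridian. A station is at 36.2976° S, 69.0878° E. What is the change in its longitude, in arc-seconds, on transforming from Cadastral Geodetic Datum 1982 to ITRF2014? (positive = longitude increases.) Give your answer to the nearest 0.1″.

Δλ = -22.7″

sin φ = -0.591979, cos φ = 0.805953, sin λ = 0.934128, cos λ = 0.356937.
East component: ΔE = −sin λ·ΔX + cos λ·ΔY = −(0.934128)(422) + (0.356937)(-473) = -563.03 m.
1° of latitude spans 111000 m; at latitude φ, 1° of longitude spans that × cos φ = 89460.8 m, so Δλ = -563.03 / 89460.8 × 3600 = -22.657″.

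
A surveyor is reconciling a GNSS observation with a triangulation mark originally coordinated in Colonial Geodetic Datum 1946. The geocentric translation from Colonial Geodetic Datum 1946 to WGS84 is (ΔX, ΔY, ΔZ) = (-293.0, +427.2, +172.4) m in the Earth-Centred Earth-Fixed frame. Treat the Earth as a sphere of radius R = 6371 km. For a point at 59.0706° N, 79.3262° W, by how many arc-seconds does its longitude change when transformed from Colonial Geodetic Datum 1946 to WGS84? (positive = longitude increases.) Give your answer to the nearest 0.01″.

sin φ = 0.857801, cos φ = 0.513981, sin λ = -0.982698, cos λ = 0.185217.
East component: ΔE = −sin λ·ΔX + cos λ·ΔY = −(-0.982698)(-293.0) + (0.185217)(427.2) = -208.81 m.
1° of latitude spans πR/180 = 111195 m; at latitude φ, 1° of longitude spans that × cos φ = 57152.1 m, so Δλ = -208.81 / 57152.1 × 3600 = -13.153″.

Δλ = -13.15″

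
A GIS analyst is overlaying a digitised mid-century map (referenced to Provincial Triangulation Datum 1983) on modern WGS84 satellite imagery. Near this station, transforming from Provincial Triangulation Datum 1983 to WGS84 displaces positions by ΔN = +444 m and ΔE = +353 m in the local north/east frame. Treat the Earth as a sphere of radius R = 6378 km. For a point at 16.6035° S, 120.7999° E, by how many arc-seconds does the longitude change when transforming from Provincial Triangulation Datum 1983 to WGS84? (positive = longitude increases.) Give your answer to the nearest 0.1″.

At latitude -16.6035°, cos φ = 0.958305.
One radian of longitude at latitude φ spans R cos φ, so Δλ = ΔE / (R cos φ) = 353.0 / (6378000 × 0.958305) = 5.7755e-05 rad = 11.913″.

Δλ = 11.9″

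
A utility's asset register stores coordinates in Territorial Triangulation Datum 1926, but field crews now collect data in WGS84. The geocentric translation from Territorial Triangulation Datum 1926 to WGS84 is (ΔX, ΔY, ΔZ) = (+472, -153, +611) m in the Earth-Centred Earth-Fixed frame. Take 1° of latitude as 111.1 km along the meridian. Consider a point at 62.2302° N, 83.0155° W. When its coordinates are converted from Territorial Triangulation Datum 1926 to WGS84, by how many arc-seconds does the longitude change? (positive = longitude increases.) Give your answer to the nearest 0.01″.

sin φ = 0.884827, cos φ = 0.465920, sin λ = -0.992579, cos λ = 0.121601.
East component: ΔE = −sin λ·ΔX + cos λ·ΔY = −(-0.992579)(472) + (0.121601)(-153) = 449.89 m.
1° of latitude spans 111100 m; at latitude φ, 1° of longitude spans that × cos φ = 51763.7 m, so Δλ = 449.89 / 51763.7 × 3600 = 31.289″.

Δλ = 31.29″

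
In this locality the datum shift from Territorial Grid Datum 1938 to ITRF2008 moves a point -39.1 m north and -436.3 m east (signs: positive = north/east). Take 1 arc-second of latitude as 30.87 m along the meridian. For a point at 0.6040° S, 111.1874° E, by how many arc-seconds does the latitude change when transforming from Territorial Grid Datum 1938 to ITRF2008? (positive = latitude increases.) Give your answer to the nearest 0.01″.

1″ of latitude = 30.87 m, so Δφ = -39.1 / 30.87 = -1.267″.

Δφ = -1.27″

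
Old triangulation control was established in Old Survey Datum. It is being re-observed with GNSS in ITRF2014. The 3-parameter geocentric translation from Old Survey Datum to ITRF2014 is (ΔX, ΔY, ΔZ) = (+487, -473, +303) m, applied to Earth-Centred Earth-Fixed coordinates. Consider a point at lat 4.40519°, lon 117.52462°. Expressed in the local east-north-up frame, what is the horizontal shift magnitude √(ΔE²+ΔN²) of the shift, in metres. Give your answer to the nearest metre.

At φ = 4.40519°, λ = 117.52462°: sin φ = 0.076809, cos φ = 0.997046, sin λ = 0.886812, cos λ = -0.462130.
ΔE = −sin λ·ΔX + cos λ·ΔY = −(0.886812)·(487) + (-0.462130)·(-473) = -213.29 m.
ΔN = −sin φ cos λ·ΔX − sin φ sin λ·ΔY + cos φ·ΔZ = −(0.076809)(-0.462130)(487) − (0.076809)(0.886812)(-473) + (0.997046)(303) = 351.61 m.
Horizontal magnitude = √(ΔE² + ΔN²) = √((-213.29)² + 351.61²) = 411.24 m.

411 m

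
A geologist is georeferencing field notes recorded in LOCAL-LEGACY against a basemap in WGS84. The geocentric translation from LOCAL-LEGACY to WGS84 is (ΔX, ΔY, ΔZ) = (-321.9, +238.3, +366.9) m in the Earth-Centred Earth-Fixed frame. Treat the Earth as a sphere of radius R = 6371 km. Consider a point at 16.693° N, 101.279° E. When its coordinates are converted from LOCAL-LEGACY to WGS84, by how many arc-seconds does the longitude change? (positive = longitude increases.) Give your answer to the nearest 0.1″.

Δλ = 9.1″

sin φ = 0.287243, cos φ = 0.957858, sin λ = 0.980686, cos λ = -0.195587.
East component: ΔE = −sin λ·ΔX + cos λ·ΔY = −(0.980686)(-321.9) + (-0.195587)(238.3) = 269.07 m.
1° of latitude spans πR/180 = 111195 m; at latitude φ, 1° of longitude spans that × cos φ = 106508.9 m, so Δλ = 269.07 / 106508.9 × 3600 = 9.095″.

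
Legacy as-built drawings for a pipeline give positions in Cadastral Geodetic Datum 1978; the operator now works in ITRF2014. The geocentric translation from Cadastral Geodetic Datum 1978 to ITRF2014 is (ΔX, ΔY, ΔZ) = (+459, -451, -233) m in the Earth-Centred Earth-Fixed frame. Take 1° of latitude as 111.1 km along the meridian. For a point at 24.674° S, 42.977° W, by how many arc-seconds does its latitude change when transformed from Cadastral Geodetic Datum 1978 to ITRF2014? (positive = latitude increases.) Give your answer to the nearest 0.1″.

Δφ = 1.8″

sin φ = -0.417455, cos φ = 0.908698, sin λ = -0.681705, cos λ = 0.731627.
North component: ΔN = −sin φ cos λ·ΔX − sin φ sin λ·ΔY + cos φ·ΔZ = −(-0.417455)(0.731627)(459) − (-0.417455)(-0.681705)(-451) + (0.908698)(-233) = 56.81 m.
1° of latitude spans 111100 m, so Δφ = 56.81 / 111100 × 3600 = 1.841″.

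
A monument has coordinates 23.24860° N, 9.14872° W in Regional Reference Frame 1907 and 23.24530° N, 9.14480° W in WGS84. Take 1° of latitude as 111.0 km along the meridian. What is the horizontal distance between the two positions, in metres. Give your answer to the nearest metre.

Δφ = 23.24530° − 23.24860° = -0.00330°; Δλ = -9.14480° − -9.14872° = +0.00392°.
ΔN = Δφ × 111000 = -366.3 m; ΔE = Δλ × 111000 × cos(23.24860°) = +0.00392 × 111000 × 0.918801 = 399.8 m.
Distance = √(ΔE² + ΔN²) = √(399.8² + (-366.3)²) = 542.2 m.

542 m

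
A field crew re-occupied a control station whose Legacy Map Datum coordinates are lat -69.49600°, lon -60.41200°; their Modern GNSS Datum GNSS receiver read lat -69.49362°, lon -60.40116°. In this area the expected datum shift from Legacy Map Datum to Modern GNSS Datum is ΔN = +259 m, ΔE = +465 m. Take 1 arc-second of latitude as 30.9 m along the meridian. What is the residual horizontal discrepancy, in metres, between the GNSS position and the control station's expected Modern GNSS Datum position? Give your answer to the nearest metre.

43 m

Observed coordinate differences: Δφ = +0.00238°, Δλ = +0.01084°.
Converting to metres (1° lat = 111240 m, cos φ = 0.350273): observed ΔN = 264.8 m, observed ΔE = 422.4 m.
Subtracting the expected shift leaves a residual of 264.8 − (259) = 5.8 m north and 422.4 − (465) = -42.6 m east.
Residual distance = √(5.8² + (-42.6)²) = 43.0 m.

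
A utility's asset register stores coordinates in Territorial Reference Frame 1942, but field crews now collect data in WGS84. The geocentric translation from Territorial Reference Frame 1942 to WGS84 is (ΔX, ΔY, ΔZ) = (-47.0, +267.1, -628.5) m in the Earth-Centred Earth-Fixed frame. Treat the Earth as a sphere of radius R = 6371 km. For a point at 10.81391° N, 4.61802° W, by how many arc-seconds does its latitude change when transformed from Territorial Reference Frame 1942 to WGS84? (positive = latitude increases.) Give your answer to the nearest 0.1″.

sin φ = 0.187620, cos φ = 0.982242, sin λ = -0.080512, cos λ = 0.996754.
North component: ΔN = −sin φ cos λ·ΔX − sin φ sin λ·ΔY + cos φ·ΔZ = −(0.187620)(0.996754)(-47.0) − (0.187620)(-0.080512)(267.1) + (0.982242)(-628.5) = -604.51 m.
1° of latitude spans πR/180 = 111195 m, so Δφ = -604.51 / 111195 × 3600 = -19.572″.

Δφ = -19.6″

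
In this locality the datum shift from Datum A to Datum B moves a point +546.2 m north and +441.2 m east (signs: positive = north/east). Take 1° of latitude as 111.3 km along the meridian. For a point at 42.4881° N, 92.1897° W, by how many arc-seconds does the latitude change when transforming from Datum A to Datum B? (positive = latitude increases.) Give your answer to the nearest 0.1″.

1° of latitude = 111.3 km, so Δφ = 546.2 / 111300 = 0.0049075° = 17.667″.

Δφ = 17.7″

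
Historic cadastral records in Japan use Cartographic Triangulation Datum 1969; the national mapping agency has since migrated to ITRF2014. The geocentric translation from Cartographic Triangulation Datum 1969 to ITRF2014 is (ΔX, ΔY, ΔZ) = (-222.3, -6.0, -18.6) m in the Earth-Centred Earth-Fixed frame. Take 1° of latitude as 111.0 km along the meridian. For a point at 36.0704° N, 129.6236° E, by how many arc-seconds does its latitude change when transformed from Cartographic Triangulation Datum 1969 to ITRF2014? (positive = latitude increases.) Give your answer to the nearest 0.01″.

Δφ = -3.11″

sin φ = 0.588779, cos φ = 0.808294, sin λ = 0.770251, cos λ = -0.637741.
North component: ΔN = −sin φ cos λ·ΔX − sin φ sin λ·ΔY + cos φ·ΔZ = −(0.588779)(-0.637741)(-222.3) − (0.588779)(0.770251)(-6.0) + (0.808294)(-18.6) = -95.78 m.
1° of latitude spans 111000 m, so Δφ = -95.78 / 111000 × 3600 = -3.107″.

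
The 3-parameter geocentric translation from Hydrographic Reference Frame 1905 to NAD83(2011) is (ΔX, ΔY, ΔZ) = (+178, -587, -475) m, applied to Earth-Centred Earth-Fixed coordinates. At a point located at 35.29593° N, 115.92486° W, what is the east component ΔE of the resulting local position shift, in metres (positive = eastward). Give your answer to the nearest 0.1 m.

At φ = 35.29593°, λ = -115.92486°: sin φ = 0.577800, cos φ = 0.816179, sin λ = -0.899368, cos λ = -0.437192.
ΔE = −sin λ·ΔX + cos λ·ΔY = −(-0.899368)·(178) + (-0.437192)·(-587) = 416.72 m.

ΔE = 416.7 m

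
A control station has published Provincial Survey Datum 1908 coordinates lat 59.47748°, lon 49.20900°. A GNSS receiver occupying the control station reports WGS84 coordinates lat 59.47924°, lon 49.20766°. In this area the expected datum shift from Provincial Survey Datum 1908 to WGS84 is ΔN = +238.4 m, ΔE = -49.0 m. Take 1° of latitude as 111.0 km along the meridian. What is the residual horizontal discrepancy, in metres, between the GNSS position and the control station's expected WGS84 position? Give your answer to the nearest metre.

51 m

Observed coordinate differences: Δφ = +0.00176°, Δλ = -0.00134°.
Converting to metres (1° lat = 111000 m, cos φ = 0.507877): observed ΔN = 195.4 m, observed ΔE = -75.5 m.
Subtracting the expected shift leaves a residual of 195.4 − (238.4) = -43.0 m north and -75.5 − (-49.0) = -26.5 m east.
Residual distance = √((-43.0)² + (-26.5)²) = 50.6 m.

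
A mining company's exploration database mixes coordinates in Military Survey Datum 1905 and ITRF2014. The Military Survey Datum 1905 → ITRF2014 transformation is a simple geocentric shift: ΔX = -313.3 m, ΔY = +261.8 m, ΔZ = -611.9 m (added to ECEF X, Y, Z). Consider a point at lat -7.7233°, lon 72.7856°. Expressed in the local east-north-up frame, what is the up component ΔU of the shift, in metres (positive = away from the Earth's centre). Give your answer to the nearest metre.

ΔU = 238 m

The local up (radial) axis is (cos φ cos λ, cos φ sin λ, sin φ), giving ΔU = -91.879 + 247.804 + 82.233 = 238.16 m.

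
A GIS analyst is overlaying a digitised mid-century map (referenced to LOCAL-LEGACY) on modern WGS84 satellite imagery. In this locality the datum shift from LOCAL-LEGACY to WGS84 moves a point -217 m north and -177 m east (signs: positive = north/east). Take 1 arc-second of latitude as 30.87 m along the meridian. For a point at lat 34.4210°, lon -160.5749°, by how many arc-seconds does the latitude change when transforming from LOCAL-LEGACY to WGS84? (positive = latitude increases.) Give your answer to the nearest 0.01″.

Δφ = -7.03″

1″ of latitude = 30.87 m, so Δφ = -217.0 / 30.87 = -7.029″.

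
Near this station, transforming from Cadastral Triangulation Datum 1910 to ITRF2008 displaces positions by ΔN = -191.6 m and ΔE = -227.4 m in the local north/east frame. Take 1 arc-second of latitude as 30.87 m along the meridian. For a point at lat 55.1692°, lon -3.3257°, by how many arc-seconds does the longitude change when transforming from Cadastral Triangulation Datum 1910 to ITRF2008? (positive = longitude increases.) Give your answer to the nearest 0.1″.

At latitude 55.1692°, cos φ = 0.571155.
1″ of longitude at this latitude = 30.87 × cos φ = 17.6316 m, so Δλ = -227.4 / 17.6316 = -12.897″.

Δλ = -12.9″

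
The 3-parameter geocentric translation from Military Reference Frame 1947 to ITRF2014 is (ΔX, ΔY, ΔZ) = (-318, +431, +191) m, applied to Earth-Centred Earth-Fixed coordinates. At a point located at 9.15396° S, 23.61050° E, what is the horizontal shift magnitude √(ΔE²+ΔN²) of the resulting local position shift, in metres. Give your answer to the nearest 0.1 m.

549.2 m

At φ = -9.15396°, λ = 23.61050°: sin φ = -0.159088, cos φ = 0.987264, sin λ = 0.400517, cos λ = 0.916289.
ΔE = −sin λ·ΔX + cos λ·ΔY = −(0.400517)·(-318) + (0.916289)·(431) = 522.29 m.
ΔN = −sin φ cos λ·ΔX − sin φ sin λ·ΔY + cos φ·ΔZ = −(-0.159088)(0.916289)(-318) − (-0.159088)(0.400517)(431) + (0.987264)(191) = 169.67 m.
Horizontal magnitude = √(ΔE² + ΔN²) = √(522.29² + 169.67²) = 549.16 m.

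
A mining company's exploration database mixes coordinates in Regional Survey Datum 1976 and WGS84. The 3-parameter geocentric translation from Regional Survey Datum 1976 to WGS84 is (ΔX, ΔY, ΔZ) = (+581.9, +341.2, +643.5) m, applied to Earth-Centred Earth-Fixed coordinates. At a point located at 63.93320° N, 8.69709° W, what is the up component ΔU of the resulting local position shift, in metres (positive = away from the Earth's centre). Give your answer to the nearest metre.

The local up (radial) axis is (cos φ cos λ, cos φ sin λ, sin φ), giving ΔU = 252.758 − 22.671 + 578.045 = 808.13 m.

ΔU = 808 m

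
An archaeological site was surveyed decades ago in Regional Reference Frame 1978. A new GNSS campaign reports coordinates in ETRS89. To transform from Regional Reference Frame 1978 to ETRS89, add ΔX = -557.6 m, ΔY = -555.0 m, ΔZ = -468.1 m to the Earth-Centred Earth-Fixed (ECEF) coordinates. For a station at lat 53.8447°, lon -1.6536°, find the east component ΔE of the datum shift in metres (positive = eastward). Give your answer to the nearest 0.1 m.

ΔE = -570.9 m

At φ = 53.8447°, λ = -1.6536°: sin φ = 0.807421, cos φ = 0.589976, sin λ = -0.028857, cos λ = 0.999584.
ΔE = −sin λ·ΔX + cos λ·ΔY = −(-0.028857)·(-557.6) + (0.999584)·(-555.0) = -570.86 m.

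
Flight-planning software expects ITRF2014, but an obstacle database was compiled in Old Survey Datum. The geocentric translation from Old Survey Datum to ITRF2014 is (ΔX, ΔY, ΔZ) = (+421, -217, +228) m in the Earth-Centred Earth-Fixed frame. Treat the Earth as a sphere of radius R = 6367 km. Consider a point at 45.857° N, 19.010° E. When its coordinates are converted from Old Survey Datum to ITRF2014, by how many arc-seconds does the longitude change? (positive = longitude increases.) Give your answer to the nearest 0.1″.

sin φ = 0.717604, cos φ = 0.696452, sin λ = 0.325733, cos λ = 0.945462.
East component: ΔE = −sin λ·ΔX + cos λ·ΔY = −(0.325733)(421) + (0.945462)(-217) = -342.30 m.
1° of latitude spans πR/180 = 111125 m; at latitude φ, 1° of longitude spans that × cos φ = 77393.3 m, so Δλ = -342.30 / 77393.3 × 3600 = -15.922″.

Δλ = -15.9″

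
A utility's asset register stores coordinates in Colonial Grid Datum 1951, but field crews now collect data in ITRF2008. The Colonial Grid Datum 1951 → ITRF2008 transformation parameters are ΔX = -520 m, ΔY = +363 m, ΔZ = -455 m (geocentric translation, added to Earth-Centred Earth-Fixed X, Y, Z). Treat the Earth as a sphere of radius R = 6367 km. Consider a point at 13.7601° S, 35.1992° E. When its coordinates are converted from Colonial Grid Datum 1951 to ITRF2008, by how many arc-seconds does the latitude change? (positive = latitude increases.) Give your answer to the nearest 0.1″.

sin φ = -0.237857, cos φ = 0.971300, sin λ = 0.576421, cos λ = 0.817153.
North component: ΔN = −sin φ cos λ·ΔX − sin φ sin λ·ΔY + cos φ·ΔZ = −(-0.237857)(0.817153)(-520) − (-0.237857)(0.576421)(363) + (0.971300)(-455) = -493.24 m.
1° of latitude spans πR/180 = 111125 m, so Δφ = -493.24 / 111125 × 3600 = -15.979″.

Δφ = -16.0″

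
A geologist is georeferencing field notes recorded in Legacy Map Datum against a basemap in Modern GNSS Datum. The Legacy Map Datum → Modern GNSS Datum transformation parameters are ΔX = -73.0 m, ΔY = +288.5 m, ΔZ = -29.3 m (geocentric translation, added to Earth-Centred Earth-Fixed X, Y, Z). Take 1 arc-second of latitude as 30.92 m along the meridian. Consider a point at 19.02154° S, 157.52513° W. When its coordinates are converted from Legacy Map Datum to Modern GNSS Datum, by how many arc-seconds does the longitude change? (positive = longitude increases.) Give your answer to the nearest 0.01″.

sin φ = -0.325924, cos φ = 0.945396, sin λ = -0.382278, cos λ = -0.924047.
East component: ΔE = −sin λ·ΔX + cos λ·ΔY = −(-0.382278)(-73.0) + (-0.924047)(288.5) = -294.49 m.
1° of latitude spans 3600 × 30.92 = 111312 m; at latitude φ, 1° of longitude spans that × cos φ = 105233.9 m, so Δλ = -294.49 / 105233.9 × 3600 = -10.074″.

Δλ = -10.07″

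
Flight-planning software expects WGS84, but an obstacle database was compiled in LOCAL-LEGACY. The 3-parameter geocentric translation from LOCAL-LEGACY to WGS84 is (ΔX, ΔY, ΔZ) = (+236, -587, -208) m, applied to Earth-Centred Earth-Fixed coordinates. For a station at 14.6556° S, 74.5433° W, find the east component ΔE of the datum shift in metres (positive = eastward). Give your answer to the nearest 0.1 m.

The local east axis at (φ, λ) is (−sin λ, cos λ, 0), so ΔE = −sin(-74.5433°)·236 + cos(-74.5433°)·(-587) = 71.02 m.

ΔE = 71.0 m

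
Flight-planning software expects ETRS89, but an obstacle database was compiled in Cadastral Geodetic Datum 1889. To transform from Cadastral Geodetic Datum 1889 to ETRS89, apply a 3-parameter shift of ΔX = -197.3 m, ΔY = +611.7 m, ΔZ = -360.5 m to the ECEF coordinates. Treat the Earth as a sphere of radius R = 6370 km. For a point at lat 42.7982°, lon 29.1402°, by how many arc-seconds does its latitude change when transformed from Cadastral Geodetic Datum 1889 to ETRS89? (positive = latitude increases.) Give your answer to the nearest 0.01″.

Δφ = -11.33″

sin φ = 0.679418, cos φ = 0.733751, sin λ = 0.486948, cos λ = 0.873431.
North component: ΔN = −sin φ cos λ·ΔX − sin φ sin λ·ΔY + cos φ·ΔZ = −(0.679418)(0.873431)(-197.3) − (0.679418)(0.486948)(611.7) + (0.733751)(-360.5) = -349.81 m.
1° of latitude spans πR/180 = 111177 m, so Δφ = -349.81 / 111177 × 3600 = -11.327″.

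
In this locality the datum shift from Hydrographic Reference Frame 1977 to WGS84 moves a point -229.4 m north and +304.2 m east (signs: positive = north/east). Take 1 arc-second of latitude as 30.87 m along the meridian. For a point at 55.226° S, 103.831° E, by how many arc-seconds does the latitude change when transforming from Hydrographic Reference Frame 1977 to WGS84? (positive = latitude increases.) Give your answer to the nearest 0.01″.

1″ of latitude = 30.87 m, so Δφ = -229.4 / 30.87 = -7.431″.

Δφ = -7.43″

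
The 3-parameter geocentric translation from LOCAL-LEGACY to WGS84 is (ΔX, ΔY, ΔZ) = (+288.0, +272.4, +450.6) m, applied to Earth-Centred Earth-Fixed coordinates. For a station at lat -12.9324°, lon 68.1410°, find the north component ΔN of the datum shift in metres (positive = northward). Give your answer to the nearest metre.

The local north axis is (−sin φ cos λ, −sin φ sin λ, cos φ), giving ΔN = 23.998 + 56.580 + 439.170 = 519.75 m.

ΔN = 520 m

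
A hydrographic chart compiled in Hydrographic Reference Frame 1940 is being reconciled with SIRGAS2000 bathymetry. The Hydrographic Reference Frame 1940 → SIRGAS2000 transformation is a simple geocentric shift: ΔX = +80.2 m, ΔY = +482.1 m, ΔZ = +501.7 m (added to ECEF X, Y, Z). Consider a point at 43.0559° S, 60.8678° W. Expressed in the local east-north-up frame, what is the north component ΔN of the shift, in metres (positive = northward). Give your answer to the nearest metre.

ΔN = 106 m

The local north axis is (−sin φ cos λ, −sin φ sin λ, cos φ), giving ΔN = 26.655 − 287.499 + 366.586 = 105.74 m.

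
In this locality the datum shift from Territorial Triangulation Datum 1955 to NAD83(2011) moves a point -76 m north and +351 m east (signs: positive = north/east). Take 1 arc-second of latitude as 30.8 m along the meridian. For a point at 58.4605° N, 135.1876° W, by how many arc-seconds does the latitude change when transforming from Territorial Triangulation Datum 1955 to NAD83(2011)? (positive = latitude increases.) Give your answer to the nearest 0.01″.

1″ of latitude = 30.80 m, so Δφ = -76.0 / 30.80 = -2.468″.

Δφ = -2.47″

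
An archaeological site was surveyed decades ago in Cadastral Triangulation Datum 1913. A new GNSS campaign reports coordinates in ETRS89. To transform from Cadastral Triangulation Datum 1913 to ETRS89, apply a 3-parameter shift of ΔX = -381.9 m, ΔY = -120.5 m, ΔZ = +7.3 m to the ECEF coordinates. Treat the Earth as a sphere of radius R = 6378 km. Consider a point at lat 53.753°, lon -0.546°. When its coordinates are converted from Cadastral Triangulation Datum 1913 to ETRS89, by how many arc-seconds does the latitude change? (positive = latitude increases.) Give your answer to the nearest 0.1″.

Δφ = 10.1″

sin φ = 0.806476, cos φ = 0.591267, sin λ = -0.009529, cos λ = 0.999955.
North component: ΔN = −sin φ cos λ·ΔX − sin φ sin λ·ΔY + cos φ·ΔZ = −(0.806476)(0.999955)(-381.9) − (0.806476)(-0.009529)(-120.5) + (0.591267)(7.3) = 311.37 m.
1° of latitude spans πR/180 = 111317 m, so Δφ = 311.37 / 111317 × 3600 = 10.070″.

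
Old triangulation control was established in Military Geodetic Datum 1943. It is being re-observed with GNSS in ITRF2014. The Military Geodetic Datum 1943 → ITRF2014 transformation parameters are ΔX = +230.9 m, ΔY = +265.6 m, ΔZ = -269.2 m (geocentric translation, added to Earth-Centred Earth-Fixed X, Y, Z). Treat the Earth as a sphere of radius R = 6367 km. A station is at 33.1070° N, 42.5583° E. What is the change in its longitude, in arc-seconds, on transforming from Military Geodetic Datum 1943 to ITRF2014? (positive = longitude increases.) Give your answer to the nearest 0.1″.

sin φ = 0.546204, cos φ = 0.837652, sin λ = 0.676340, cos λ = 0.736590.
East component: ΔE = −sin λ·ΔX + cos λ·ΔY = −(0.676340)(230.9) + (0.736590)(265.6) = 39.47 m.
1° of latitude spans πR/180 = 111125 m; at latitude φ, 1° of longitude spans that × cos φ = 93084.2 m, so Δλ = 39.47 / 93084.2 × 3600 = 1.527″.

Δλ = 1.5″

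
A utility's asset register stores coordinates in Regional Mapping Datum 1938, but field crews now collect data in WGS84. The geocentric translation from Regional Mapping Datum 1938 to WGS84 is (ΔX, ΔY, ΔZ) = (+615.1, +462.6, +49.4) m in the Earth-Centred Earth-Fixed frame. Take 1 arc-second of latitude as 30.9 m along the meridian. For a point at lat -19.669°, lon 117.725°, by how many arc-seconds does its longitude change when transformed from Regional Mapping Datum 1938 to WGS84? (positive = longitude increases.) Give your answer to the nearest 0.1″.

Δλ = -26.1″

sin φ = -0.336586, cos φ = 0.941653, sin λ = 0.885191, cos λ = -0.465228.
East component: ΔE = −sin λ·ΔX + cos λ·ΔY = −(0.885191)(615.1) + (-0.465228)(462.6) = -759.70 m.
1° of latitude spans 3600 × 30.90 = 111240 m; at latitude φ, 1° of longitude spans that × cos φ = 104749.5 m, so Δλ = -759.70 / 104749.5 × 3600 = -26.109″.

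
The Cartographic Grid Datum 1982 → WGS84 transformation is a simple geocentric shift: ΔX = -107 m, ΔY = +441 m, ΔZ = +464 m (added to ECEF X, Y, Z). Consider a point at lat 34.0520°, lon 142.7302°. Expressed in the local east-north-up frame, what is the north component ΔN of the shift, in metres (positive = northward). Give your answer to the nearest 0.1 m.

ΔN = 187.2 m

At φ = 34.0520°, λ = 142.7302°: sin φ = 0.559945, cos φ = 0.828530, sin λ = 0.605569, cos λ = -0.795793.
ΔN = −sin φ cos λ·ΔX − sin φ sin λ·ΔY + cos φ·ΔZ = −(0.559945)(-0.795793)(-107) − (0.559945)(0.605569)(441) + (0.828530)(464) = 187.22 m.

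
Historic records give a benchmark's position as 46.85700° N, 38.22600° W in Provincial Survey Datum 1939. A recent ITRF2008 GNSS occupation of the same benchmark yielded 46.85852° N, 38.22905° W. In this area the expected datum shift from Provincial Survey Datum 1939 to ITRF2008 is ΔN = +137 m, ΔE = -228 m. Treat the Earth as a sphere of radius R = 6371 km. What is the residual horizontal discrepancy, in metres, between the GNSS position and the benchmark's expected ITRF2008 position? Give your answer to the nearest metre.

Observed coordinate differences: Δφ = +0.00152°, Δλ = -0.00305°.
Converting to metres (1° lat = 111195 m, cos φ = 0.683822): observed ΔN = 169.0 m, observed ΔE = -231.9 m.
Subtracting the expected shift leaves a residual of 169.0 − (137) = 32.0 m north and -231.9 − (-228) = -3.9 m east.
Residual distance = √(32.0² + (-3.9)²) = 32.3 m.

32 m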